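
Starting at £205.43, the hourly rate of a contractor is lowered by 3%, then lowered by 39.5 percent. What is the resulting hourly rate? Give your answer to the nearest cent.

£120.56

Each change multiplies by a factor: 0.97 × 0.605 = 0.58685.
£205.43 × 0.58685 = £120.5565955 ≈ £120.56.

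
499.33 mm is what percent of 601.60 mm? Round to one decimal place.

499.33 mm ÷ 601.60 mm ≈ 83.0%.

83.0%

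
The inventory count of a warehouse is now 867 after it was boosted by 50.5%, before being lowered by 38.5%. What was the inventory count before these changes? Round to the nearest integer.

Undoing the 38.5% decrease: 867 ÷ 0.615 ≈ 1409.756098.
Undoing the 50.5% increase: 1409.756098 ÷ 1.505 ≈ 937.

937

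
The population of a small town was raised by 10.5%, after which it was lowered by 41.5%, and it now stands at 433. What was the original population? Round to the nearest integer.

Undoing the 41.5% decrease: 433 ÷ 0.585 ≈ 740.17094.
Undoing the 10.5% increase: 740.17094 ÷ 1.105 ≈ 670.

670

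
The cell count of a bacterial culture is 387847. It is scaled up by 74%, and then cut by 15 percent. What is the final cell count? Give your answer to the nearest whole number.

Apply the 74% increase: 387847 × 1.74 = 674853.78.
After the 15% decrease: 674853.78 × 0.85 = 573625.713 ≈ 573626.

573626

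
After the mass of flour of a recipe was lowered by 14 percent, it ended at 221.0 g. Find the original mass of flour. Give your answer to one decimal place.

The overall multiplier applied was 0.86.
So the original mass of flour was 221.0 ÷ 0.86 ≈ 257.0 g.

257.0 g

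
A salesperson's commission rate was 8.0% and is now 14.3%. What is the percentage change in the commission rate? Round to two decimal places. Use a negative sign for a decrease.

The change is 14.3 − 8.0 = 6.3 percentage points.
Relative to the original 8.0%, that is 6.3 ÷ 8.0 = 78.75%.

78.75%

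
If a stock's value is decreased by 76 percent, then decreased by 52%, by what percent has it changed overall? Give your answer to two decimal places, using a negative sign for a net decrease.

The combined multiplier is 0.24 × 0.48 = 0.1152.
That corresponds to a decrease of 88.48%.

-88.48%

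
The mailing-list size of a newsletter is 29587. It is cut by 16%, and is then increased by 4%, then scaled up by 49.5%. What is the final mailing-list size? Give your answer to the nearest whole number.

Apply the 16% decrease: 29587 × 0.84 = 24853.08.
Apply the 4% increase: 24853.08 × 1.04 = 25847.2032.
Apply the 49.5% increase: 25847.2032 × 1.495 = 38641.568784 ≈ 38642.

38642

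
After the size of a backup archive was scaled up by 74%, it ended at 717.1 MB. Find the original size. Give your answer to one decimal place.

The overall multiplier applied was 1.74.
So the original size was 717.1 ÷ 1.74 ≈ 412.1 MB.

412.1 MB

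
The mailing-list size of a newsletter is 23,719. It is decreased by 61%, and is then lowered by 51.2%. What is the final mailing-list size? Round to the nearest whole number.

After the 61% decrease: 23,719 × 0.39 = 9250.41.
After the 51.2% decrease: 9250.41 × 0.488 = 4514.20008 ≈ 4,514.

4,514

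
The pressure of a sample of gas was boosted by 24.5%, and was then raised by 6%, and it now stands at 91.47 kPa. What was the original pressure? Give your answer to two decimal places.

Undoing the 6% increase: 91.47 ÷ 1.06 ≈ 86.292453.
Undoing the 24.5% increase: 86.292453 ÷ 1.245 ≈ 69.31 kPa.

69.31 kPa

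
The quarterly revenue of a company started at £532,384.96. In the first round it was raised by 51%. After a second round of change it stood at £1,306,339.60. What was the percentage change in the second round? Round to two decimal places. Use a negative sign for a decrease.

After the first round: £532,384.96 × 1.51 = £803901.2896.
Second-round multiplier: £1,306,339.60 ÷ £803901.2896 ≈ 1.625.
That is a change of 62.50%.

62.50%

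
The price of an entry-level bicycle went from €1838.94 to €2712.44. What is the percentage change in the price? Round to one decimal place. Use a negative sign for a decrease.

47.5%

Change: €2712.44 − €1838.94 = €873.50.
Relative to the original: €873.50 ÷ €1838.94 ≈ 47.5%.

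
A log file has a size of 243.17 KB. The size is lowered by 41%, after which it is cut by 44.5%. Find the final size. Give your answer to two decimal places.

79.63 KB

Each change multiplies by a factor: 0.59 × 0.555 = 0.32745.
243.17 × 0.32745 = 79.6260165 ≈ 79.63.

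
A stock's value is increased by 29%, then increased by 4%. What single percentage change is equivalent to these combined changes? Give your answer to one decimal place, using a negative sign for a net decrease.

34.2%

A 29% increase multiplies by 1.29.
Then a 4% increase: 1.29 × 1.04 = 1.3416.
Overall factor 1.3416, i.e. 34.2%.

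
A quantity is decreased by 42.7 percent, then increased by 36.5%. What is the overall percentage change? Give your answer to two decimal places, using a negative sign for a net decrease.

-21.79%

A 42.7% decrease multiplies by 0.573.
Then a 36.5% increase: 0.573 × 1.365 = 0.782145.
Overall factor 0.782145, i.e. -21.79%.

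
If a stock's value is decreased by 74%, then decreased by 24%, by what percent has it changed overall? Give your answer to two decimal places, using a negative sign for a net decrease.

A 74% decrease multiplies by 0.26.
Then a 24% decrease: 0.26 × 0.76 = 0.1976.
Overall factor 0.1976, i.e. -80.24%.

-80.24%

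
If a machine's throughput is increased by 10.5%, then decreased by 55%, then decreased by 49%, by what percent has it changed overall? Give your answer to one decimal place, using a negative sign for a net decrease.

-74.6%

The combined multiplier is 1.105 × 0.45 × 0.51 = 0.2535975.
That corresponds to a decrease of 74.6%.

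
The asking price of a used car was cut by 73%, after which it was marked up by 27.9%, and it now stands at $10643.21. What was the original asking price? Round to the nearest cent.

Undoing the 27.9% increase: $10643.21 ÷ 1.279 ≈ $8321.508991.
Undoing the 73% decrease: $8321.508991 ÷ 0.27 ≈ $30820.40.

$30820.40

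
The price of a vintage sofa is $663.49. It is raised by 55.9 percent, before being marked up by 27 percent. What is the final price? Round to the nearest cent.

Apply the 55.9% increase: $663.49 × 1.559 = $1034.38091.
Apply the 27% increase: $1034.38091 × 1.27 = $1313.6637557 ≈ $1313.66.

$1313.66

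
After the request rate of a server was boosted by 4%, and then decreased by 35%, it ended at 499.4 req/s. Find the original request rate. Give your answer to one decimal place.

Undoing the 35% decrease: 499.4 ÷ 0.65 ≈ 768.307692.
Undoing the 4% increase: 768.307692 ÷ 1.04 ≈ 738.8 req/s.

738.8 req/s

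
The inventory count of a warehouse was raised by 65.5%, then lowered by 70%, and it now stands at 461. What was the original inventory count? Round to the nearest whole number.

Undoing the 70% decrease: 461 ÷ 0.3 ≈ 1536.666667.
Undoing the 65.5% increase: 1536.666667 ÷ 1.655 ≈ 928.

928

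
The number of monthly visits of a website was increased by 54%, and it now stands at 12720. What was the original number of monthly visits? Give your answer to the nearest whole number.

8260

The overall multiplier applied was 1.54.
So the original number of monthly visits was 12720 ÷ 1.54 ≈ 8260.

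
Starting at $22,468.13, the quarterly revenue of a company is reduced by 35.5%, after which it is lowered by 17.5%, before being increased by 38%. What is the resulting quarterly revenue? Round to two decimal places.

$16,499.08

Each change multiplies by a factor: 0.645 × 0.825 × 1.38 = 0.7343325.
$22,468.13 × 0.7343325 = $16499.078073225 ≈ $16,499.08.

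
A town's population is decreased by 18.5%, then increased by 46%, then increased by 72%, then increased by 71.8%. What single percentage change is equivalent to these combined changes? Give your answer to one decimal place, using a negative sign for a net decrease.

251.6%

The combined multiplier is 0.815 × 1.46 × 1.72 × 1.718 = 3.516106904.
That corresponds to an increase of 251.6%.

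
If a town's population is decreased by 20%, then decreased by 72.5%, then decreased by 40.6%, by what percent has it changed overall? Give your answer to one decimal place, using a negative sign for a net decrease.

A 20% decrease multiplies by 0.8.
Then a 72.5% decrease: 0.8 × 0.275 = 0.22.
Then a 40.6% decrease: 0.22 × 0.594 = 0.13068.
Overall factor 0.13068, i.e. -86.9%.

-86.9%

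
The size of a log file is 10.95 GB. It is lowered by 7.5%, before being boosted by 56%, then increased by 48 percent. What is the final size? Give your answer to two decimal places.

23.39 GB

Each change multiplies by a factor: 0.925 × 1.56 × 1.48 = 2.13564.
10.95 × 2.13564 = 23.385258 ≈ 23.39.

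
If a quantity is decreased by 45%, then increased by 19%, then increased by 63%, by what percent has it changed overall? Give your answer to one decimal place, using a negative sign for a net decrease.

A 45% decrease multiplies by 0.55.
Then a 19% increase: 0.55 × 1.19 = 0.6545.
Then a 63% increase: 0.6545 × 1.63 = 1.066835.
Overall factor 1.066835, i.e. 6.7%.

6.7%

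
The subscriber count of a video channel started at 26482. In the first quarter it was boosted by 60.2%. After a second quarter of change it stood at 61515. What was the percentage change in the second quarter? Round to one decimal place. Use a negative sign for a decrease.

After the first quarter: 26482 × 1.602 = 42424.164.
Second-quarter multiplier: 61515 ÷ 42424.164 ≈ 1.45.
That is a change of 45.0%.

45.0%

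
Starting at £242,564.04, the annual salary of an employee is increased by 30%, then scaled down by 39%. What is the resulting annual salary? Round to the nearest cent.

Each change multiplies by a factor: 1.3 × 0.61 = 0.793.
£242,564.04 × 0.793 = £192353.28372 ≈ £192,353.28.

£192,353.28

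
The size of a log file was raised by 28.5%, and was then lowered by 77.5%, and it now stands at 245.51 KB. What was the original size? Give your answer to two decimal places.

Undoing the 77.5% decrease: 245.51 ÷ 0.225 ≈ 1091.155556.
Undoing the 28.5% increase: 1091.155556 ÷ 1.285 ≈ 849.15 KB.

849.15 KB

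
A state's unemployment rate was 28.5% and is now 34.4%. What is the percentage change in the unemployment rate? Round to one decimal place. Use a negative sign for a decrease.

The change is 34.4 − 28.5 = 5.9 percentage points.
Relative to the original 28.5%, that is 5.9 ÷ 28.5 ≈ 20.7%.

20.7%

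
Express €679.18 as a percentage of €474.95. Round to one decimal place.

143.0%

€679.18 ÷ €474.95 ≈ 143.0%.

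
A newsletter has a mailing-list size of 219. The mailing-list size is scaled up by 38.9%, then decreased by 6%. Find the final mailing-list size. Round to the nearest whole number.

286

Each change multiplies by a factor: 1.389 × 0.94 = 1.30566.
219 × 1.30566 = 285.93954 ≈ 286.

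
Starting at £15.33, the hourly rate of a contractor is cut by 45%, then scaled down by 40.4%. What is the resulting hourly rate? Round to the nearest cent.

Apply the 45% decrease: £15.33 × 0.55 = £8.4315.
40.4% decrease: £8.4315 × 0.596 = £5.025174 ≈ £5.03.

£5.03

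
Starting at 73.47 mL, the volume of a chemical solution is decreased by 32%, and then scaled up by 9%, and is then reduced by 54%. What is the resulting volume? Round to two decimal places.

25.05 mL

After the 32% decrease: 73.47 × 0.68 = 49.9596.
9% increase: 49.9596 × 1.09 = 54.455964.
After the 54% decrease: 54.455964 × 0.46 = 25.04974344 ≈ 25.05.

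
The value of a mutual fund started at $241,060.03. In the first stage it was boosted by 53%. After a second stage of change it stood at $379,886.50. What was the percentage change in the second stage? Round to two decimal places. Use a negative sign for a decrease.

3.00%

After the first stage: $241,060.03 × 1.53 = $368821.8459.
Second-stage multiplier: $379,886.50 ÷ $368821.8459 ≈ 1.03.
That is a change of 3.00%.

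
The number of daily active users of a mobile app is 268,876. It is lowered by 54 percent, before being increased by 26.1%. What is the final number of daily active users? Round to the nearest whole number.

Each change multiplies by a factor: 0.46 × 1.261 = 0.58006.
268,876 × 0.58006 = 155964.21256 ≈ 155,964.

155,964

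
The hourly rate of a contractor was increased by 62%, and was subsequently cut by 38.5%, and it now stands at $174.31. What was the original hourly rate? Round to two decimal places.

$174.96

The overall multiplier applied was 1.62 × 0.615 = 0.9963.
So the original hourly rate was $174.31 ÷ 0.9963 ≈ $174.96.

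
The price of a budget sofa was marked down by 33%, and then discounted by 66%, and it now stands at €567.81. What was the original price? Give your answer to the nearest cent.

The overall multiplier applied was 0.67 × 0.34 = 0.2278.
So the original price was €567.81 ÷ 0.2278 ≈ €2492.58.

€2492.58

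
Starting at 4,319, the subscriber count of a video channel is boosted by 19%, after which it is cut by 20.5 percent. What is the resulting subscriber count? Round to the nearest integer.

4,086

After the 19% increase: 4,319 × 1.19 = 5139.61.
Apply the 20.5% decrease: 5139.61 × 0.795 = 4085.98995 ≈ 4,086.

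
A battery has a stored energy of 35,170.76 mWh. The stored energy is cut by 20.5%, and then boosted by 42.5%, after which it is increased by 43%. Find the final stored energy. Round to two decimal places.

56,977.03 mWh

After the 20.5% decrease: 35,170.76 × 0.795 = 27960.7542.
Apply the 42.5% increase: 27960.7542 × 1.425 = 39844.074735.
After the 43% increase: 39844.074735 × 1.43 = 56977.02687105 ≈ 56,977.03.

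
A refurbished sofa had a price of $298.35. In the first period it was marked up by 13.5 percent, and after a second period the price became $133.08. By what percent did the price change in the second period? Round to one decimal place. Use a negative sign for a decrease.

After the first period: $298.35 × 1.135 = $338.62725.
Second-period multiplier: $133.08 ÷ $338.62725 ≈ 0.393.
That is a change of -60.7%.

-60.7%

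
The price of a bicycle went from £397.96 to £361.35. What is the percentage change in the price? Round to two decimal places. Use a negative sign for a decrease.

-9.20%

Change: £361.35 − £397.96 = -£36.61.
Relative to the original: -£36.61 ÷ £397.96 ≈ -9.20%.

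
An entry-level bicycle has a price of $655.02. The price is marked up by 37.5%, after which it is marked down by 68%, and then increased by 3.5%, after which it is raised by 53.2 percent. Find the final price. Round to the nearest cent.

$456.99

Apply the 37.5% increase: $655.02 × 1.375 = $900.6525.
After the 68% decrease: $900.6525 × 0.32 = $288.2088.
After the 3.5% increase: $288.2088 × 1.035 = $298.296108.
53.2% increase: $298.296108 × 1.532 = $456.989637456 ≈ $456.99.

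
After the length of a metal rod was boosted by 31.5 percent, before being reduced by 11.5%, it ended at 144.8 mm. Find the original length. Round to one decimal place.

The overall multiplier applied was 1.315 × 0.885 = 1.163775.
So the original length was 144.8 ÷ 1.163775 ≈ 124.4 mm.

124.4 mm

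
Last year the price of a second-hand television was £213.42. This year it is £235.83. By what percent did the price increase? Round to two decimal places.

Change: £235.83 − £213.42 = £22.41.
Relative to the original: £22.41 ÷ £213.42 ≈ 10.50%.
So the price increased by 10.50%.

10.50%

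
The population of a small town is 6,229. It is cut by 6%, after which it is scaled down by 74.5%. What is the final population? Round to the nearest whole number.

Apply the 6% decrease: 6,229 × 0.94 = 5855.26.
After the 74.5% decrease: 5855.26 × 0.255 = 1493.0913 ≈ 1,493.

1,493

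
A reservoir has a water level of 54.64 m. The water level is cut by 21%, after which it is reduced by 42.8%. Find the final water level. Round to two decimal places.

Each change multiplies by a factor: 0.79 × 0.572 = 0.45188.
54.64 × 0.45188 = 24.6907232 ≈ 24.69.

24.69 m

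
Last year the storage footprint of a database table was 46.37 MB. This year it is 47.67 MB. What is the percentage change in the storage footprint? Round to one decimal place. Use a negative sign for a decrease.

2.8%

Change: 47.67 − 46.37 = 1.30.
Relative to the original: 1.30 ÷ 46.37 ≈ 2.8%.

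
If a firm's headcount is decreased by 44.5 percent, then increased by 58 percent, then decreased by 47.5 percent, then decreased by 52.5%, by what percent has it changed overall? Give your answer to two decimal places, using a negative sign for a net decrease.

A 44.5% decrease multiplies by 0.555.
Then a 58% increase: 0.555 × 1.58 = 0.8769.
Then a 47.5% decrease: 0.8769 × 0.525 = 0.4603725.
Then a 52.5% decrease: 0.4603725 × 0.475 = 0.2186769375.
Overall factor 0.2186769375, i.e. -78.13%.

-78.13%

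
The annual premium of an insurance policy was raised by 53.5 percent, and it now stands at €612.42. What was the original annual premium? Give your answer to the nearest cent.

The overall multiplier applied was 1.535.
So the original annual premium was €612.42 ÷ 1.535 ≈ €398.97.

€398.97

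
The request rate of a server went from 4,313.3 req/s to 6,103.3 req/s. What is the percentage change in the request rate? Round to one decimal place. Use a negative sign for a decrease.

41.5%

Change: 6,103.3 − 4,313.3 = 1,790.0.
Relative to the original: 1,790.0 ÷ 4,313.3 ≈ 41.5%.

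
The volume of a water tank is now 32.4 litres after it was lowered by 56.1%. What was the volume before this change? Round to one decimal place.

The overall multiplier applied was 0.439.
So the original volume was 32.4 ÷ 0.439 ≈ 73.8 litres.

73.8 litres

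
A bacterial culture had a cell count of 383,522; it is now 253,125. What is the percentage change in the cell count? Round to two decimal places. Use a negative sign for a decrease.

-34.00%

Change: 253,125 − 383,522 = -130,397.
Relative to the original: -130,397 ÷ 383,522 ≈ -34.00%.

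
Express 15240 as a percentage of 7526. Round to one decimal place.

202.5%

15240 ÷ 7526 ≈ 202.5%.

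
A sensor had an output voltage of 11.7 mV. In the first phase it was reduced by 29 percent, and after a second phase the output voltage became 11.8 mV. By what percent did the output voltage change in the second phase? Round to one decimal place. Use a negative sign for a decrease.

After the first phase: 11.7 × 0.71 = 8.307.
Second-phase multiplier: 11.8 ÷ 8.307 ≈ 1.42049.
That is a change of 42.0%.

42.0%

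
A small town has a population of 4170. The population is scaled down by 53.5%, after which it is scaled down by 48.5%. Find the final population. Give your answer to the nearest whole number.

Each change multiplies by a factor: 0.465 × 0.515 = 0.239475.
4170 × 0.239475 = 998.61075 ≈ 999.

999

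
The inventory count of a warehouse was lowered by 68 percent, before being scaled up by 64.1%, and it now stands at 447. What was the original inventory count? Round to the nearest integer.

The overall multiplier applied was 0.32 × 1.641 = 0.52512.
So the original inventory count was 447 ÷ 0.52512 ≈ 851.

851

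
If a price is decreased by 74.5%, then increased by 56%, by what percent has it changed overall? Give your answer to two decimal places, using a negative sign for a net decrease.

-60.22%

The combined multiplier is 0.255 × 1.56 = 0.3978.
That corresponds to a decrease of 60.22%.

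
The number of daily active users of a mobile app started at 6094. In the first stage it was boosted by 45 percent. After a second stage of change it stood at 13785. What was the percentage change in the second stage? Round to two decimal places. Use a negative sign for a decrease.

After the first stage: 6094 × 1.45 = 8836.3.
Second-stage multiplier: 13785 ÷ 8836.3 ≈ 1.560042.
That is a change of 56.00%.

56.00%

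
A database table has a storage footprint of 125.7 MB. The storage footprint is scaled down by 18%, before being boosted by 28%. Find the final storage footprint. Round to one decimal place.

131.9 MB

Each change multiplies by a factor: 0.82 × 1.28 = 1.0496.
125.7 × 1.0496 = 131.93472 ≈ 131.9.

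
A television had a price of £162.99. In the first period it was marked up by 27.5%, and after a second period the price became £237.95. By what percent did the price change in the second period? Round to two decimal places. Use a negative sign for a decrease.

14.50%

After the first period: £162.99 × 1.275 = £207.81225.
Second-period multiplier: £237.95 ÷ £207.81225 ≈ 1.145024.
That is a change of 14.50%.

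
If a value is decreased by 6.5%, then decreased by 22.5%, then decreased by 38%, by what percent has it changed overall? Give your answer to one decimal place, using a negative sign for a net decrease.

-55.1%

A 6.5% decrease multiplies by 0.935.
Then a 22.5% decrease: 0.935 × 0.775 = 0.724625.
Then a 38% decrease: 0.724625 × 0.62 = 0.4492675.
Overall factor 0.4492675, i.e. -55.1%.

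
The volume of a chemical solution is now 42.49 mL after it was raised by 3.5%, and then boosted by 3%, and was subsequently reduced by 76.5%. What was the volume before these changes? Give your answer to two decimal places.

169.61 mL

The overall multiplier applied was 1.035 × 1.03 × 0.235 = 0.25052175.
So the original volume was 42.49 ÷ 0.25052175 ≈ 169.61 mL.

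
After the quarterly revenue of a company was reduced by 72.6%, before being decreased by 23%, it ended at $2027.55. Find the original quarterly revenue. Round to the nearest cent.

The overall multiplier applied was 0.274 × 0.77 = 0.21098.
So the original quarterly revenue was $2027.55 ÷ 0.21098 ≈ $9610.15.

$9610.15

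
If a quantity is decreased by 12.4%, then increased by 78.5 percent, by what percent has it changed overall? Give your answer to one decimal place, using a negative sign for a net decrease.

The combined multiplier is 0.876 × 1.785 = 1.56366.
That corresponds to an increase of 56.4%.

56.4%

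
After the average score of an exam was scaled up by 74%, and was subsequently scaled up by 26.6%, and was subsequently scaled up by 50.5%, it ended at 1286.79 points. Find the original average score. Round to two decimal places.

388.14 points

The overall multiplier applied was 1.74 × 1.266 × 1.505 = 3.3152742.
So the original average score was 1286.79 ÷ 3.3152742 ≈ 388.14 points.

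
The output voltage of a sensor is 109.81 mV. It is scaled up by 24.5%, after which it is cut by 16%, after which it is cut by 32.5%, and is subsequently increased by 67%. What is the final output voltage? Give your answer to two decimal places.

129.45 mV

Each change multiplies by a factor: 1.245 × 0.84 × 0.675 × 1.67 = 1.17887805.
109.81 × 1.17887805 = 129.4525986705 ≈ 129.45.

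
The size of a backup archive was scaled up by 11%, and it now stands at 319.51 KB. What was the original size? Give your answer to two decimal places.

The overall multiplier applied was 1.11.
So the original size was 319.51 ÷ 1.11 ≈ 287.85 KB.

287.85 KB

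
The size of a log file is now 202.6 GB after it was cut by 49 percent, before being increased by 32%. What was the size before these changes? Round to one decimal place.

Undoing the 32% increase: 202.6 ÷ 1.32 ≈ 153.484848.
Undoing the 49% decrease: 153.484848 ÷ 0.51 ≈ 301.0 GB.

301.0 GB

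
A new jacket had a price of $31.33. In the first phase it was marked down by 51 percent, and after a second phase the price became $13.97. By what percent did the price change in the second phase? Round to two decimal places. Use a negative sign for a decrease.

After the first phase: $31.33 × 0.49 = $15.3517.
Second-phase multiplier: $13.97 ÷ $15.3517 ≈ 0.909997.
That is a change of -9.00%.

-9.00%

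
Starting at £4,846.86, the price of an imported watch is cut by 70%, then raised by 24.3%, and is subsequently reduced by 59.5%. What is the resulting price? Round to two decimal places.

£731.99

After the 70% decrease: £4,846.86 × 0.3 = £1454.058.
24.3% increase: £1454.058 × 1.243 = £1807.394094.
59.5% decrease: £1807.394094 × 0.405 = £731.99460807 ≈ £731.99.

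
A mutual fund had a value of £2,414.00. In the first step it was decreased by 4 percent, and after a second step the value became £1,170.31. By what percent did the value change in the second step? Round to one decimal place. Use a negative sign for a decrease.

-49.5%

After the first step: £2,414.00 × 0.96 = £2317.44.
Second-step multiplier: £1,170.31 ÷ £2317.44 ≈ 0.505.
That is a change of -49.5%.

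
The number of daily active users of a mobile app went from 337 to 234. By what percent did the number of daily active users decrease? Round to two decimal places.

30.56%

Change: 234 − 337 = -103.
Relative to the original: -103 ÷ 337 ≈ -30.56%.
So the number of daily active users decreased by 30.56%.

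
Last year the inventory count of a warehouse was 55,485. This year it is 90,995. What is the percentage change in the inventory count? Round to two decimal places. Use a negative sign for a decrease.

64.00%

Change: 90,995 − 55,485 = 35,510.
Relative to the original: 35,510 ÷ 55,485 ≈ 64.00%.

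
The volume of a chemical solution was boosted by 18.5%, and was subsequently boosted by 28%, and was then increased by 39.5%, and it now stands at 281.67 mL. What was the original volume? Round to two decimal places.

Undoing the 39.5% increase: 281.67 ÷ 1.395 ≈ 201.913978.
Undoing the 28% increase: 201.913978 ÷ 1.28 ≈ 157.745295.
Undoing the 18.5% increase: 157.745295 ÷ 1.185 ≈ 133.12 mL.

133.12 mL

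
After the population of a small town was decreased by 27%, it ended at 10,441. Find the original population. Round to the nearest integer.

The overall multiplier applied was 0.73.
So the original population was 10,441 ÷ 0.73 ≈ 14,303.

14,303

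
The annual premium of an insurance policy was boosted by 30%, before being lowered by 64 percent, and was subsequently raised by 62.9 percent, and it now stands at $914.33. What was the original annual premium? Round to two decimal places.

$1,199.32

The overall multiplier applied was 1.3 × 0.36 × 1.629 = 0.762372.
So the original annual premium was $914.33 ÷ 0.762372 ≈ $1,199.32.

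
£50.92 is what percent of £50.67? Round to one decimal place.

100.5%

£50.92 ÷ £50.67 ≈ 100.5%.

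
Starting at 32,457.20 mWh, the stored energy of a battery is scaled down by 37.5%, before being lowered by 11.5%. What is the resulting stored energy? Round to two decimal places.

Each change multiplies by a factor: 0.625 × 0.885 = 0.553125.
32,457.20 × 0.553125 = 17952.88875 ≈ 17,952.89.

17,952.89 mWh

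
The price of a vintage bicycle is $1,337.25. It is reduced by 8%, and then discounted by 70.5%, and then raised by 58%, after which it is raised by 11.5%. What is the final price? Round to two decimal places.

Each change multiplies by a factor: 0.92 × 0.295 × 1.58 × 1.115 = 0.47812538.
$1,337.25 × 0.47812538 = $639.373164405 ≈ $639.37.

$639.37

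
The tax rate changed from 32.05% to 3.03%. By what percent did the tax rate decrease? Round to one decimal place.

The change is 3.03 − 32.05 = -29.02 percentage points.
Relative to the original 32.05%, that is -29.02 ÷ 32.05 ≈ -90.5%.
So the tax rate fell by 90.5%.

90.5%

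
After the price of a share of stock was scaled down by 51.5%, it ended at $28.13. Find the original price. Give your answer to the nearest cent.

The overall multiplier applied was 0.485.
So the original price was $28.13 ÷ 0.485 = $58.00.

$58.00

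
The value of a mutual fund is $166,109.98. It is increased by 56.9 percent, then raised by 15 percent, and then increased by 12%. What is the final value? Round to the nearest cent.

$335,687.01

Each change multiplies by a factor: 1.569 × 1.15 × 1.12 = 2.020872.
$166,109.98 × 2.020872 = $335687.00750256 ≈ $335,687.01.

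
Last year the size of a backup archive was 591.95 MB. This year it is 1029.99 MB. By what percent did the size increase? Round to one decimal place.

74.0%

Change: 1029.99 − 591.95 = 438.04.
Relative to the original: 438.04 ÷ 591.95 ≈ 74.0%.
So the size increased by 74.0%.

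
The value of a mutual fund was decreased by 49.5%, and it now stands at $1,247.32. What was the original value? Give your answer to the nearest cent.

The overall multiplier applied was 0.505.
So the original value was $1,247.32 ÷ 0.505 ≈ $2,469.94.

$2,469.94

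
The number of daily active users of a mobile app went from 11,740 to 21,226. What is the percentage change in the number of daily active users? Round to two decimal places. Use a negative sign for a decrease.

80.80%

Change: 21,226 − 11,740 = 9,486.
Relative to the original: 9,486 ÷ 11,740 ≈ 80.80%.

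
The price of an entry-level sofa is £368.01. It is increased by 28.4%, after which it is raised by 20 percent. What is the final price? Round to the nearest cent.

£567.03

28.4% increase: £368.01 × 1.284 = £472.52484.
Apply the 20% increase: £472.52484 × 1.2 = £567.029808 ≈ £567.03.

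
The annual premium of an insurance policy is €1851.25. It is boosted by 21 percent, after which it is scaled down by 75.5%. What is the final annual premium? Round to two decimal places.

€548.80

Each change multiplies by a factor: 1.21 × 0.245 = 0.29645.
€1851.25 × 0.29645 = €548.8030625 ≈ €548.80.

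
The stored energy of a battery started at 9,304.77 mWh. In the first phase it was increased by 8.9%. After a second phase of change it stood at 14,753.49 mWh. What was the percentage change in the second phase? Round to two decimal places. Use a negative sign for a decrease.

After the first phase: 9,304.77 × 1.089 = 10132.89453.
Second-phase multiplier: 14,753.49 ÷ 10132.89453 ≈ 1.456.
That is a change of 45.60%.

45.60%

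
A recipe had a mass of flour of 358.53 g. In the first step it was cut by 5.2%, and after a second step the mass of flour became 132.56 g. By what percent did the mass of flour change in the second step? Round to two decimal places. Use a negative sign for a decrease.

After the first step: 358.53 × 0.948 = 339.88644.
Second-step multiplier: 132.56 ÷ 339.88644 ≈ 0.390013.
That is a change of -61.00%.

-61.00%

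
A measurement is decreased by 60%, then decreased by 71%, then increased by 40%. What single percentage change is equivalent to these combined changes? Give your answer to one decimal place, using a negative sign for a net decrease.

-83.8%

The combined multiplier is 0.4 × 0.29 × 1.4 = 0.1624.
That corresponds to a decrease of 83.8%.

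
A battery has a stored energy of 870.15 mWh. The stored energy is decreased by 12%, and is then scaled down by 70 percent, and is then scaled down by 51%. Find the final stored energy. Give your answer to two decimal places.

112.56 mWh

12% decrease: 870.15 × 0.88 = 765.732.
70% decrease: 765.732 × 0.3 = 229.7196.
Apply the 51% decrease: 229.7196 × 0.49 = 112.562604 ≈ 112.56.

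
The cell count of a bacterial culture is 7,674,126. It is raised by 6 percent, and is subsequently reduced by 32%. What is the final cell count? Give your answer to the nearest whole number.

Apply the 6% increase: 7,674,126 × 1.06 = 8134573.56.
Apply the 32% decrease: 8134573.56 × 0.68 = 5531510.0208 ≈ 5,531,510.

5,531,510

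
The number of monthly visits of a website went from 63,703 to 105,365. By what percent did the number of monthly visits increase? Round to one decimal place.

65.4%

Change: 105,365 − 63,703 = 41,662.
Relative to the original: 41,662 ÷ 63,703 ≈ 65.4%.
So the number of monthly visits increased by 65.4%.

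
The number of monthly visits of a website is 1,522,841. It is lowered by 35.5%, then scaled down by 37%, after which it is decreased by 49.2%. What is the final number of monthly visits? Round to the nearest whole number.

314,354

Each change multiplies by a factor: 0.645 × 0.63 × 0.508 = 0.2064258.
1,522,841 × 0.2064258 = 314353.6716978 ≈ 314,354.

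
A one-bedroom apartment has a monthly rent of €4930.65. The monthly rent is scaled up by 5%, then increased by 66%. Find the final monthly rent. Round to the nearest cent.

€8594.12

After the 5% increase: €4930.65 × 1.05 = €5177.1825.
After the 66% increase: €5177.1825 × 1.66 = €8594.12295 ≈ €8594.12.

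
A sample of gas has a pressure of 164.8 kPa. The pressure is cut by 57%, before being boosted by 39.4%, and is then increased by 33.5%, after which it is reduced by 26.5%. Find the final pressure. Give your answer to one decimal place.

Each change multiplies by a factor: 0.43 × 1.394 × 1.335 × 0.735 = 0.5881658895.
164.8 × 0.5881658895 = 96.9297385896 ≈ 96.9.

96.9 kPa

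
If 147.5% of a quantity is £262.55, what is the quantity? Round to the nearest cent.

£262.55 ÷ 1.475 = £178.00.

£178.00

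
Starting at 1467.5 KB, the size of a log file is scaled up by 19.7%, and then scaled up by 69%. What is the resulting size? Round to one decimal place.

2968.6 KB

Each change multiplies by a factor: 1.197 × 1.69 = 2.02293.
1467.5 × 2.02293 = 2968.649775 ≈ 2968.6.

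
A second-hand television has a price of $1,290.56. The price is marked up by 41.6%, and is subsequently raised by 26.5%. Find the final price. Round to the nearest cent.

$2,311.70

41.6% increase: $1,290.56 × 1.416 = $1827.43296.
26.5% increase: $1827.43296 × 1.265 = $2311.7026944 ≈ $2,311.70.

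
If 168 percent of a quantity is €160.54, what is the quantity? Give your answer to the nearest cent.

€160.54 ÷ 1.68 ≈ €95.56.

€95.56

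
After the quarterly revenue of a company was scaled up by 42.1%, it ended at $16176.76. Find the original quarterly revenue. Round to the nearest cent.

$11384.07

The overall multiplier applied was 1.421.
So the original quarterly revenue was $16176.76 ÷ 1.421 ≈ $11384.07.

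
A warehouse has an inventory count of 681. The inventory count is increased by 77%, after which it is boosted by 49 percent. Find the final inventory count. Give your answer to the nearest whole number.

1796

Each change multiplies by a factor: 1.77 × 1.49 = 2.6373.
681 × 2.6373 = 1796.0013 ≈ 1796.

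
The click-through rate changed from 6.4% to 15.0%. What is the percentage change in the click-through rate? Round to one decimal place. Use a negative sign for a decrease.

The change is 15.0 − 6.4 = 8.6 percentage points.
Relative to the original 6.4%, that is 8.6 ÷ 6.4 ≈ 134.4%.

134.4%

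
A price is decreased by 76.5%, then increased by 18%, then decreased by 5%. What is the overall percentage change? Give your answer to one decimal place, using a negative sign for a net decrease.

-73.7%

A 76.5% decrease multiplies by 0.235.
Then an 18% increase: 0.235 × 1.18 = 0.2773.
Then a 5% decrease: 0.2773 × 0.95 = 0.263435.
Overall factor 0.263435, i.e. -73.7%.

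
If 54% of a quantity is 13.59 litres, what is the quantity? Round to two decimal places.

13.59 litres ÷ 0.54 ≈ 25.17 litres.

25.17 litres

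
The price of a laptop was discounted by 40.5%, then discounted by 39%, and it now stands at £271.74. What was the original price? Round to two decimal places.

£748.70

The overall multiplier applied was 0.595 × 0.61 = 0.36295.
So the original price was £271.74 ÷ 0.36295 ≈ £748.70.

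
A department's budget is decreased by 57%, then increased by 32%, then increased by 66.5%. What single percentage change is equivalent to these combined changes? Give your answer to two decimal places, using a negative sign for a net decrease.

-5.49%

The combined multiplier is 0.43 × 1.32 × 1.665 = 0.945054.
That corresponds to a decrease of 5.49%.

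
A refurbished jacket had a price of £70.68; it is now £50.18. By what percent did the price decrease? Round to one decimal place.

29.0%

Change: £50.18 − £70.68 = -£20.50.
Relative to the original: -£20.50 ÷ £70.68 ≈ -29.0%.
So the price decreased by 29.0%.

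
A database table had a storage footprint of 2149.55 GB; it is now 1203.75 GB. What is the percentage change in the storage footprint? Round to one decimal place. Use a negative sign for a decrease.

Change: 1203.75 − 2149.55 = -945.80.
Relative to the original: -945.80 ÷ 2149.55 ≈ -44.0%.

-44.0%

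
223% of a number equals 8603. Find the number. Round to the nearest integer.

3858

8603 ÷ 2.23 ≈ 3858.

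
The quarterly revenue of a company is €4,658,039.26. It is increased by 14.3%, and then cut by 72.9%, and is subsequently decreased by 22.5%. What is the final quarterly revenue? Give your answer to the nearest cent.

Each change multiplies by a factor: 1.143 × 0.271 × 0.775 = 0.240058575.
€4,658,039.26 × 0.240058575 = €1118202.2670496545 ≈ €1,118,202.27.

€1,118,202.27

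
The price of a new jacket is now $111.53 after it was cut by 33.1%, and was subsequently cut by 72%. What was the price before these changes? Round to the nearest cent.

Undoing the 72% decrease: $111.53 ÷ 0.28 ≈ $398.321429.
Undoing the 33.1% decrease: $398.321429 ÷ 0.669 ≈ $595.40.

$595.40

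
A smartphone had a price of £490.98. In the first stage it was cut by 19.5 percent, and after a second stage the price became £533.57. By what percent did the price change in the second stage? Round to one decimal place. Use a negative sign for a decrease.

After the first stage: £490.98 × 0.805 = £395.2389.
Second-stage multiplier: £533.57 ÷ £395.2389 ≈ 1.34999.
That is a change of 35.0%.

35.0%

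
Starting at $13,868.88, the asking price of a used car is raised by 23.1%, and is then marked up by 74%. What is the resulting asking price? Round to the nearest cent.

$29,706.31

Each change multiplies by a factor: 1.231 × 1.74 = 2.14194.
$13,868.88 × 2.14194 = $29706.3088272 ≈ $29,706.31.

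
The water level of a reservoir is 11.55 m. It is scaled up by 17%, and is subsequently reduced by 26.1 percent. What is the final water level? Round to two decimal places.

9.99 m

Apply the 17% increase: 11.55 × 1.17 = 13.5135.
Apply the 26.1% decrease: 13.5135 × 0.739 = 9.9864765 ≈ 9.99.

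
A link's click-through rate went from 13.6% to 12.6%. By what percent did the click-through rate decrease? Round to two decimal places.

The change is 12.6 − 13.6 = -1.0 percentage points.
Relative to the original 13.6%, that is -1.0 ÷ 13.6 ≈ -7.35%.
So the click-through rate fell by 7.35%.

7.35%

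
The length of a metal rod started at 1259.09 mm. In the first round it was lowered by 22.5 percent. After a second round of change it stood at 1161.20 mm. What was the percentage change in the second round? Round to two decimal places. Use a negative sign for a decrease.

After the first round: 1259.09 × 0.775 = 975.79475.
Second-round multiplier: 1161.20 ÷ 975.79475 ≈ 1.190004.
That is a change of 19.00%.

19.00%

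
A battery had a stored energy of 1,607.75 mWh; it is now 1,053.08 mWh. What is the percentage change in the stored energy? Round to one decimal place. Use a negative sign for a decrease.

-34.5%

Change: 1,053.08 − 1,607.75 = -554.67.
Relative to the original: -554.67 ÷ 1,607.75 ≈ -34.5%.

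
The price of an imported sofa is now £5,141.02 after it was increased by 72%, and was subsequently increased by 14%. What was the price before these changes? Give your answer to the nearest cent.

The overall multiplier applied was 1.72 × 1.14 = 1.9608.
So the original price was £5,141.02 ÷ 1.9608 ≈ £2,621.90.

£2,621.90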